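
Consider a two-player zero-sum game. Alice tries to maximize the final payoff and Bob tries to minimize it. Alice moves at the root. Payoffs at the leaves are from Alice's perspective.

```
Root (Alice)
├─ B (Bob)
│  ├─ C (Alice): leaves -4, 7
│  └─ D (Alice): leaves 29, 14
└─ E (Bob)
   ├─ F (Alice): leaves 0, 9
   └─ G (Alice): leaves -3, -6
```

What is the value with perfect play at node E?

F: max(0, 9) = 9
G: max(-3, -6) = -3
E: min(9, -3) = -3

-3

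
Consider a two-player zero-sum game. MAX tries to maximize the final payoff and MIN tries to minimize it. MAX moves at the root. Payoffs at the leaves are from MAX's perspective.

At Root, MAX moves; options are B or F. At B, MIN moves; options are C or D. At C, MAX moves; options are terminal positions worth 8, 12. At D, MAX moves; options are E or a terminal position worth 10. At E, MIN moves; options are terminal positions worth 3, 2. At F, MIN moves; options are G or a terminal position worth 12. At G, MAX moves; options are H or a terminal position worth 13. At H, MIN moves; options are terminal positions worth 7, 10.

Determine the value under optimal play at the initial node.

12

C (MAX): max(8, 12) = 12
E (MIN): min(3, 2) = 2
D (MAX): max(2, 10) = 10
B (MIN): min(12, 10) = 10
H (MIN): min(7, 10) = 7
G (MAX): max(7, 13) = 13
F (MIN): min(13, 12) = 12
Root (MAX): max(10, 12) = 12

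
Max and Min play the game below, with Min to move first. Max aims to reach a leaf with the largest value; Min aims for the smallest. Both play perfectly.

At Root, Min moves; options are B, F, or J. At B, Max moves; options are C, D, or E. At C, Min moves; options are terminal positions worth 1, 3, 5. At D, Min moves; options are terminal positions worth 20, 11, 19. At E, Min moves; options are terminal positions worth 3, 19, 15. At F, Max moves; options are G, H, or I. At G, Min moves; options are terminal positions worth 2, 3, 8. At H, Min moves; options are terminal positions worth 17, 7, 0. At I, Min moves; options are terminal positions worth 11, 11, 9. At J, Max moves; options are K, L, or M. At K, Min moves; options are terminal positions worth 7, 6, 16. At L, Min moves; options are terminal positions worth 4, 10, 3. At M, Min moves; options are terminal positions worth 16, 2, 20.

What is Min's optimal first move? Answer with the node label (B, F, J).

J

C (Min): min(1, 3, 5) = 1
D (Min): min(20, 11, 19) = 11
E (Min): min(3, 19, 15) = 3
B (Max): max(1, 11, 3) = 11
G (Min): min(2, 3, 8) = 2
H (Min): min(17, 7, 0) = 0
I (Min): min(11, 11, 9) = 9
F (Max): max(2, 0, 9) = 9
K (Min): min(7, 6, 16) = 6
L (Min): min(4, 10, 3) = 3
M (Min): min(16, 2, 20) = 2
J (Max): max(6, 3, 2) = 6
Root (Min): min(11, 9, 6) = 6
Min picks the child with the lowest value: J (value 6).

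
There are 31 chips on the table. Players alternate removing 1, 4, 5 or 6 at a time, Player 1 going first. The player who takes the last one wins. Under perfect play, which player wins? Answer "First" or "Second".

i:   0  1  2  3  4  5  6  7  8  9 10 11 12 13 14 15 16 17 18 19 20 21 22 23 24 25 26 27 28 29 30 31
     L  W  L  W  W  W  W  W  W  L  W  L  W  W  W  W  W  W  L  W  L  W  W  W  W  W  W  L  W  L  W  W
Position 31 is W, so the first player wins.

First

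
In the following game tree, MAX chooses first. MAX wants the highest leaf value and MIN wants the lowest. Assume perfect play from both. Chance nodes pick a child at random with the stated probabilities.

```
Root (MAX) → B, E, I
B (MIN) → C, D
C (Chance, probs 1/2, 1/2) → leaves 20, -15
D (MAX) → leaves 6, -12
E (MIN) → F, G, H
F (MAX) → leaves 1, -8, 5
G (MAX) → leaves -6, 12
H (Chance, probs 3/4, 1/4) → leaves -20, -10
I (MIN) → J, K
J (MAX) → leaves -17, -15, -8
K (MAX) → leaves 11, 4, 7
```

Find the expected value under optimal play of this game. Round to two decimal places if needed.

2.5

C (Chance): 1/2·20 + 1/2·-15 = 2.5
D (MAX): max(6, -12) = 6
B (MIN): min(2.5, 6) = 2.5
F (MAX): max(1, -8, 5) = 5
G (MAX): max(-6, 12) = 12
H (Chance): 3/4·-20 + 1/4·-10 = -17.5
E (MIN): min(5, 12, -17.5) = -17.5
J (MAX): max(-17, -15, -8) = -8
K (MAX): max(11, 4, 7) = 11
I (MIN): min(-8, 11) = -8
Root (MAX): max(2.5, -17.5, -8) = 2.5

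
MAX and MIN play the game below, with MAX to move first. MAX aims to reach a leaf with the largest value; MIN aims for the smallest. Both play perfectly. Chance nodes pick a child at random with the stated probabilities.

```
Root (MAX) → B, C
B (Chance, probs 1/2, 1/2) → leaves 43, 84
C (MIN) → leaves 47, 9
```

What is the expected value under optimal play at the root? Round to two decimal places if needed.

63.5

B (Chance): 1/2·43 + 1/2·84 = 63.5
C (MIN): min(47, 9) = 9
Root (MAX): max(63.5, 9) = 63.5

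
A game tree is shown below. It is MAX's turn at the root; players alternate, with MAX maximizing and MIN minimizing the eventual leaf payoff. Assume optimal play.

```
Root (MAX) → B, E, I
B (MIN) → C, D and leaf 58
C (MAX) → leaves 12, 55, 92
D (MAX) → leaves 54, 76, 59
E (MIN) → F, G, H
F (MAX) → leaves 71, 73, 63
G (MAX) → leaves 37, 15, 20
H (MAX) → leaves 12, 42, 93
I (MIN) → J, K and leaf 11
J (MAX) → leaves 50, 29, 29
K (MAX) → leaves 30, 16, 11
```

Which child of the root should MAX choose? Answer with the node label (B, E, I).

B

C (MAX): max(12, 55, 92) = 92
D (MAX): max(54, 76, 59) = 76
B (MIN): min(92, 76, 58) = 58
F (MAX): max(71, 73, 63) = 73
G (MAX): max(37, 15, 20) = 37
H (MAX): max(12, 42, 93) = 93
E (MIN): min(73, 37, 93) = 37
J (MAX): max(50, 29, 29) = 50
K (MAX): max(30, 16, 11) = 30
I (MIN): min(50, 30, 11) = 11
Root (MAX): max(58, 37, 11) = 58
MAX picks the child with the highest value: B (value 58).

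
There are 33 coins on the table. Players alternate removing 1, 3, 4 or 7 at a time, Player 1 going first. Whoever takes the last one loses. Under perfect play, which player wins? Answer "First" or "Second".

Second

Compute winning (W) and losing (L) positions by backward induction:
i:   0  1  2  3  4  5  6  7  8  9 10 11 12 13 14 15 16 17 18 19 20 21 22 23 24 25 26 27 28 29 30 31 32 33
     W  L  W  L  W  W  W  W  W  L  W  L  W  W  W  W  W  L  W  L  W  W  W  W  W  L  W  L  W  W  W  W  W  L
Position 33 is L, so the second player wins.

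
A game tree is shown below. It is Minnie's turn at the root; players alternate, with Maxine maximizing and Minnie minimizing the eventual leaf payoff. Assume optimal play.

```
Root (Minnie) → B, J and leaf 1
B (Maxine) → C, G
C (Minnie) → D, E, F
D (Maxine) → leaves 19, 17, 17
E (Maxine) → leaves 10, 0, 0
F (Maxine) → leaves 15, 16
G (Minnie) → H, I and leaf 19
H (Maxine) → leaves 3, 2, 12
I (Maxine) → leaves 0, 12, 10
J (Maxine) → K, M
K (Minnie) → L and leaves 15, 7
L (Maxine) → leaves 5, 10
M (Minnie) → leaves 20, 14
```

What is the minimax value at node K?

7

L: max(5, 10) = 10
K: min(10, 15, 7) = 7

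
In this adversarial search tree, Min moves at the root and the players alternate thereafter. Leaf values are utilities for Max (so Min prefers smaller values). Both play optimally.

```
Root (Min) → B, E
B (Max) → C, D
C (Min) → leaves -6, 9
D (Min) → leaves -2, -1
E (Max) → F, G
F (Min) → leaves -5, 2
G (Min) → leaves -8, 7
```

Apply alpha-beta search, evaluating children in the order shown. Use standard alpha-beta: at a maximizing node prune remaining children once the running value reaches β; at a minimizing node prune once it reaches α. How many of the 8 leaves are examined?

7

C [α=-∞,β=+∞]: v=-6
D [α=-6,β=+∞]: v=-2
B [α=-∞,β=+∞]: v=-2
F [α=-∞,β=-2]: v=-5
G [α=-5,β=-2]: v=-8 after child 1 ≤ α → α-cutoff, skip 1
E [α=-∞,β=-2]: v=-5
Root [α=-∞,β=+∞]: v=-5
Leaves evaluated: 7 of 8.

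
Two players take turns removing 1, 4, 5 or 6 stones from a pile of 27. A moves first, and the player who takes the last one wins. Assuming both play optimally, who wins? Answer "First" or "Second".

Mark each pile size as W (mover wins) or L (mover loses):
i:   0  1  2  3  4  5  6  7  8  9 10 11 12 13 14 15 16 17 18 19 20 21 22 23 24 25 26 27
     L  W  L  W  W  W  W  W  W  L  W  L  W  W  W  W  W  W  L  W  L  W  W  W  W  W  W  L
Position 27 is L, so the second player wins.

Second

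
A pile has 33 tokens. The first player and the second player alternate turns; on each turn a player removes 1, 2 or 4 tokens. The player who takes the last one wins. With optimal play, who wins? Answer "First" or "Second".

W/L table (W = player to move can force a win):
i:   0  1  2  3  4  5  6  7  8  9 10 11 12 13 14 15 16 17 18 19 20 21 22 23 24 25 26 27 28 29 30 31 32 33
     L  W  W  L  W  W  L  W  W  L  W  W  L  W  W  L  W  W  L  W  W  L  W  W  L  W  W  L  W  W  L  W  W  L
Position 33 is L, so the second player wins.

Second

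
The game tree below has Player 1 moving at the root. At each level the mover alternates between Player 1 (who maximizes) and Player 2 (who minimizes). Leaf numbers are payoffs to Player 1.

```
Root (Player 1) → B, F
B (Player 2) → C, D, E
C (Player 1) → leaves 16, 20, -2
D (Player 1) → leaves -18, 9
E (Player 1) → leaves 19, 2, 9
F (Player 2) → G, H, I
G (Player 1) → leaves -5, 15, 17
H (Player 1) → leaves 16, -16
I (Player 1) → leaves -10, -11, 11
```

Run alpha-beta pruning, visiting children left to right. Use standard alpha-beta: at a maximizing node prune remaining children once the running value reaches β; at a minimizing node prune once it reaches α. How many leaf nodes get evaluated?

C [α=-∞,β=+∞]: v=20
D [α=-∞,β=20]: v=9
E [α=-∞,β=9]: v=19 after child 1 ≥ β → β-cutoff, skip 2
B [α=-∞,β=+∞]: v=9
G [α=9,β=+∞]: v=17
H [α=9,β=17]: v=16
I [α=9,β=16]: v=11
F [α=9,β=+∞]: v=11
Root [α=-∞,β=+∞]: v=11
Leaves evaluated: 14 of 16.

14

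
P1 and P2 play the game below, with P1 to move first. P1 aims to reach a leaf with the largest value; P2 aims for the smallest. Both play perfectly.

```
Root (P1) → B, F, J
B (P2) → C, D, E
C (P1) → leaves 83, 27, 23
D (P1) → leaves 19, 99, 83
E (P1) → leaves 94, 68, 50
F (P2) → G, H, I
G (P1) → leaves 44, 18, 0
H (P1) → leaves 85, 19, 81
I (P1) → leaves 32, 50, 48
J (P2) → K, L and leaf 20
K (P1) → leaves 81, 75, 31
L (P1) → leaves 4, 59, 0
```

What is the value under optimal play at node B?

C: max(83, 27, 23) = 83
D: max(19, 99, 83) = 99
E: max(94, 68, 50) = 94
B: min(83, 99, 94) = 83

83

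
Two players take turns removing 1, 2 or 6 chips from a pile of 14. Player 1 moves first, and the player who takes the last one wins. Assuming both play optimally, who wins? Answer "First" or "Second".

Second

Mark each pile size as W (mover wins) or L (mover loses):
i:   0  1  2  3  4  5  6  7  8  9 10 11 12 13 14
     L  W  W  L  W  W  W  L  W  W  L  W  W  W  L
Position 14 is L, so the second player wins.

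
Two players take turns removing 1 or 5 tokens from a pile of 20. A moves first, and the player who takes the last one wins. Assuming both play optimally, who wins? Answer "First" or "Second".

Second

i:   0  1  2  3  4  5  6  7  8  9 10 11 12 13 14 15 16 17 18 19 20
     L  W  L  W  L  W  L  W  L  W  L  W  L  W  L  W  L  W  L  W  L
Position 20 is L, so the second player wins.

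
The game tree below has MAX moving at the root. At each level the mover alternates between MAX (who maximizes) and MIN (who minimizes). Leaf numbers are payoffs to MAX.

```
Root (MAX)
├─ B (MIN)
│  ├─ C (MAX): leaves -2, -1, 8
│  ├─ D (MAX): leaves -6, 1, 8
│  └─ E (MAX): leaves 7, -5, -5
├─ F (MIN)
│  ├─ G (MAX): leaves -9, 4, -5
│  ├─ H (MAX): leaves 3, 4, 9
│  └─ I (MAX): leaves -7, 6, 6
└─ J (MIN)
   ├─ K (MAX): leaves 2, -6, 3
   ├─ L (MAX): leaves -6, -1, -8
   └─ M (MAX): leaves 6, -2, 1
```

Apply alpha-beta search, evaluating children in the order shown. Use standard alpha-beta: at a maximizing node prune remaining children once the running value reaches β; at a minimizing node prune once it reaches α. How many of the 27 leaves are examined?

C [α=-∞,β=+∞]: v=8
D [α=-∞,β=8]: v=8
E [α=-∞,β=8]: v=7
B [α=-∞,β=+∞]: v=7
G [α=7,β=+∞]: v=4
F [α=7,β=+∞]: v=4 after child 1 ≤ α → α-cutoff, skip 2
K [α=7,β=+∞]: v=3
J [α=7,β=+∞]: v=3 after child 1 ≤ α → α-cutoff, skip 2
Root [α=-∞,β=+∞]: v=7
Leaves evaluated: 15 of 27.

15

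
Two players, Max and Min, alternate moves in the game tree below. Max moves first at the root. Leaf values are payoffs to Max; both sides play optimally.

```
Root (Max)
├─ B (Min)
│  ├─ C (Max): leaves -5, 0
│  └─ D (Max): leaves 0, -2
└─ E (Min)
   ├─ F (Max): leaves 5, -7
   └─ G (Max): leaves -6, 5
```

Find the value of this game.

C (Max): max(-5, 0) = 0
D (Max): max(0, -2) = 0
B (Min): min(0, 0) = 0
F (Max): max(5, -7) = 5
G (Max): max(-6, 5) = 5
E (Min): min(5, 5) = 5
Root (Max): max(0, 5) = 5

5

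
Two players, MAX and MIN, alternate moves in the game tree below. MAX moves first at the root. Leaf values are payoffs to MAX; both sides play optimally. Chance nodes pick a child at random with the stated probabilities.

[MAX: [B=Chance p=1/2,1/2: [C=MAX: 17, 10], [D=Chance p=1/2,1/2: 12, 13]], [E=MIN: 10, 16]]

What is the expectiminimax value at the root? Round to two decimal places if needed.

C (MAX): max(17, 10) = 17
D (Chance): 1/2·12 + 1/2·13 = 12.5
B (Chance): 1/2·17 + 1/2·12.5 = 14.75
E (MIN): min(10, 16) = 10
Root (MAX): max(14.75, 10) = 14.75

14.75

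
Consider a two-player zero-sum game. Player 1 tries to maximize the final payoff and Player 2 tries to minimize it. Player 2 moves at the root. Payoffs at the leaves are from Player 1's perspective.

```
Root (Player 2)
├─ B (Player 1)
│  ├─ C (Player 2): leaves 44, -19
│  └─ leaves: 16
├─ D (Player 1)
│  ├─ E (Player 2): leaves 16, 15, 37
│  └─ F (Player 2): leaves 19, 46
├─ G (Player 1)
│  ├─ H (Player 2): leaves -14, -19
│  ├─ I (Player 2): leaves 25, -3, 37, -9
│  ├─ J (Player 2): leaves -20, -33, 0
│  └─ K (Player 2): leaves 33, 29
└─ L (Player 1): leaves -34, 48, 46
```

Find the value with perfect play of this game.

16

C (Player 2): min(44, -19) = -19
B (Player 1): max(-19, 16) = 16
E (Player 2): min(16, 15, 37) = 15
F (Player 2): min(19, 46) = 19
D (Player 1): max(15, 19) = 19
H (Player 2): min(-14, -19) = -19
I (Player 2): min(25, -3, 37, -9) = -9
J (Player 2): min(-20, -33, 0) = -33
K (Player 2): min(33, 29) = 29
G (Player 1): max(-19, -9, -33, 29) = 29
L (Player 1): max(-34, 48, 46) = 48
Root (Player 2): min(16, 19, 29, 48) = 16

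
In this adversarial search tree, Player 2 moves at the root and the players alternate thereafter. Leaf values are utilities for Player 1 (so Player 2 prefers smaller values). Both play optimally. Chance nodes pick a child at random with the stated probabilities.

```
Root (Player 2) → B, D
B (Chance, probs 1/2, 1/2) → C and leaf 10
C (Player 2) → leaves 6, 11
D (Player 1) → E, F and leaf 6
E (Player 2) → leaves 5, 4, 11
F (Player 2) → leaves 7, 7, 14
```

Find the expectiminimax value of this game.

C (Player 2): min(6, 11) = 6
B (Chance): 1/2·6 + 1/2·10 = 8
E (Player 2): min(5, 4, 11) = 4
F (Player 2): min(7, 7, 14) = 7
D (Player 1): max(4, 7, 6) = 7
Root (Player 2): min(8, 7) = 7

7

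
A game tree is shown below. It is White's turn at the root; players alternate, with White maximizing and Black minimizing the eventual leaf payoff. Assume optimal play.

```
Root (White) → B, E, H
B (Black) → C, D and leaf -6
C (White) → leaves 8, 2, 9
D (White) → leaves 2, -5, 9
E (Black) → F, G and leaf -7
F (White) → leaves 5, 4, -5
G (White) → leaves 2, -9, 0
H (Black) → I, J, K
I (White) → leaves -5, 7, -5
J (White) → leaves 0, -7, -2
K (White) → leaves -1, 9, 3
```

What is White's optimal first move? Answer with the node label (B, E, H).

H

C (White): max(8, 2, 9) = 9
D (White): max(2, -5, 9) = 9
B (Black): min(9, 9, -6) = -6
F (White): max(5, 4, -5) = 5
G (White): max(2, -9, 0) = 2
E (Black): min(5, 2, -7) = -7
I (White): max(-5, 7, -5) = 7
J (White): max(0, -7, -2) = 0
K (White): max(-1, 9, 3) = 9
H (Black): min(7, 0, 9) = 0
Root (White): max(-6, -7, 0) = 0
White picks the child with the highest value: H (value 0).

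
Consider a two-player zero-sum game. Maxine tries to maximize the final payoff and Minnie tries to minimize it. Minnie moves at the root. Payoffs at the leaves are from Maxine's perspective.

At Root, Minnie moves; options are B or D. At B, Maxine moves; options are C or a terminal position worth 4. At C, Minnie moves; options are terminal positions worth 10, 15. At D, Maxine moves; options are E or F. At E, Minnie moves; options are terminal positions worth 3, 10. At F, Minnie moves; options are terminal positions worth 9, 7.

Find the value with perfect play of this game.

7

C (Minnie): min(10, 15) = 10
B (Maxine): max(10, 4) = 10
E (Minnie): min(3, 10) = 3
F (Minnie): min(9, 7) = 7
D (Maxine): max(3, 7) = 7
Root (Minnie): min(10, 7) = 7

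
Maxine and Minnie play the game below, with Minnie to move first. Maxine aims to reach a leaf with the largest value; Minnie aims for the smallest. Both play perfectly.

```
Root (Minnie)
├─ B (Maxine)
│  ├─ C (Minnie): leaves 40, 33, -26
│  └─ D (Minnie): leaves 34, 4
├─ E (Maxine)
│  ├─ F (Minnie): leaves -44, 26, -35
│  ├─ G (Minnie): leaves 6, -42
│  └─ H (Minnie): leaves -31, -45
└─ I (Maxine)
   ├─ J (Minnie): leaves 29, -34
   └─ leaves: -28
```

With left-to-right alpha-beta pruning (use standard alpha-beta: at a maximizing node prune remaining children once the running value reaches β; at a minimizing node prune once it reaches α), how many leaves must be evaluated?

C [α=-∞,β=+∞]: v=-26
D [α=-26,β=+∞]: v=4
B [α=-∞,β=+∞]: v=4
F [α=-∞,β=4]: v=-44
G [α=-44,β=4]: v=-42
H [α=-42,β=4]: v=-45
E [α=-∞,β=4]: v=-42
J [α=-∞,β=-42]: v=-34
I [α=-∞,β=-42]: v=-34 after child 1 ≥ β → β-cutoff, skip 1
Root [α=-∞,β=+∞]: v=-42
Leaves evaluated: 14 of 15.

14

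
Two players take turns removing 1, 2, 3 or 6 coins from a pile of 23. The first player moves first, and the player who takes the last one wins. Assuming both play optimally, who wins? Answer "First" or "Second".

Compute winning (W) and losing (L) positions by backward induction:
i:   0  1  2  3  4  5  6  7  8  9 10 11 12 13 14 15 16 17 18 19 20 21 22 23
     L  W  W  W  L  W  W  W  L  W  W  W  L  W  W  W  L  W  W  W  L  W  W  W
Position 23 is W, so the first player wins.

First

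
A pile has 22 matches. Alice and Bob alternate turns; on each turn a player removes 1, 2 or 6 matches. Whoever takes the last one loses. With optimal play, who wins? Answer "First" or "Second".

Compute winning (W) and losing (L) positions by backward induction:
i:   0  1  2  3  4  5  6  7  8  9 10 11 12 13 14 15 16 17 18 19 20 21 22
     W  L  W  W  L  W  W  W  L  W  W  L  W  W  W  L  W  W  L  W  W  W  L
Position 22 is L, so the second player wins.

Second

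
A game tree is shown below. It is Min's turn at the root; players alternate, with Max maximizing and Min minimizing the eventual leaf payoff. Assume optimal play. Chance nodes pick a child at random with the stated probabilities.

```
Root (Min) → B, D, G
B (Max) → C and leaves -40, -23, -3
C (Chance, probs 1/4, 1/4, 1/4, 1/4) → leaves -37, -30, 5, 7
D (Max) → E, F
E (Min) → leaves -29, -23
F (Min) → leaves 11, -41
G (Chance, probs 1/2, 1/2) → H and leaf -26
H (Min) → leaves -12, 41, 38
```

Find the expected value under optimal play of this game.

-29

C (Chance): 1/4·-37 + 1/4·-30 + 1/4·5 + 1/4·7 = -13.75
B (Max): max(-13.75, -40, -23, -3) = -3
E (Min): min(-29, -23) = -29
F (Min): min(11, -41) = -41
D (Max): max(-29, -41) = -29
H (Min): min(-12, 41, 38) = -12
G (Chance): 1/2·-12 + 1/2·-26 = -19
Root (Min): min(-3, -29, -19) = -29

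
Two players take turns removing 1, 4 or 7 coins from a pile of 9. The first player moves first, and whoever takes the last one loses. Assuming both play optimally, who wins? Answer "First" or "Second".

Second

Compute winning (W) and losing (L) positions by backward induction:
i:   0  1  2  3  4  5  6  7  8  9
     W  L  W  L  W  W  L  W  W  L
Position 9 is L, so the second player wins.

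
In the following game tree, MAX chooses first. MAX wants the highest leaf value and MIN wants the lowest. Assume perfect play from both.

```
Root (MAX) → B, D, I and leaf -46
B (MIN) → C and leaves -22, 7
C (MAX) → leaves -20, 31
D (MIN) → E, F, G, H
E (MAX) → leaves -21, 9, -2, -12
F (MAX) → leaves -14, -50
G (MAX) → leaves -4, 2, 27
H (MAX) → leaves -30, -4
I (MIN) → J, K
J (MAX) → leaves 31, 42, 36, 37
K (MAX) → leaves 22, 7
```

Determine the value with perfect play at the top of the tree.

C (MAX): max(-20, 31) = 31
B (MIN): min(31, -22, 7) = -22
E (MAX): max(-21, 9, -2, -12) = 9
F (MAX): max(-14, -50) = -14
G (MAX): max(-4, 2, 27) = 27
H (MAX): max(-30, -4) = -4
D (MIN): min(9, -14, 27, -4) = -14
J (MAX): max(31, 42, 36, 37) = 42
K (MAX): max(22, 7) = 22
I (MIN): min(42, 22) = 22
Root (MAX): max(-22, -14, 22, -46) = 22

22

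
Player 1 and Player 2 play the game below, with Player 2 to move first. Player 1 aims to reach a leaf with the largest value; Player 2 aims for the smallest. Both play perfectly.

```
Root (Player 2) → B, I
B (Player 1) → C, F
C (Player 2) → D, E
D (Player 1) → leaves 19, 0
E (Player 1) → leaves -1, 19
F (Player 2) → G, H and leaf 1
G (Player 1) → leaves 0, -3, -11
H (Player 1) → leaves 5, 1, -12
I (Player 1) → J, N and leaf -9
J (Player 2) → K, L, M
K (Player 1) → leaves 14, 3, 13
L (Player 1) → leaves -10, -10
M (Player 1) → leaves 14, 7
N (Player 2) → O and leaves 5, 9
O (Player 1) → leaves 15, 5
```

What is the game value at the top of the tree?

D (Player 1): max(19, 0) = 19
E (Player 1): max(-1, 19) = 19
C (Player 2): min(19, 19) = 19
G (Player 1): max(0, -3, -11) = 0
H (Player 1): max(5, 1, -12) = 5
F (Player 2): min(0, 5, 1) = 0
B (Player 1): max(19, 0) = 19
K (Player 1): max(14, 3, 13) = 14
L (Player 1): max(-10, -10) = -10
M (Player 1): max(14, 7) = 14
J (Player 2): min(14, -10, 14) = -10
O (Player 1): max(15, 5) = 15
N (Player 2): min(15, 5, 9) = 5
I (Player 1): max(-10, 5, -9) = 5
Root (Player 2): min(19, 5) = 5

5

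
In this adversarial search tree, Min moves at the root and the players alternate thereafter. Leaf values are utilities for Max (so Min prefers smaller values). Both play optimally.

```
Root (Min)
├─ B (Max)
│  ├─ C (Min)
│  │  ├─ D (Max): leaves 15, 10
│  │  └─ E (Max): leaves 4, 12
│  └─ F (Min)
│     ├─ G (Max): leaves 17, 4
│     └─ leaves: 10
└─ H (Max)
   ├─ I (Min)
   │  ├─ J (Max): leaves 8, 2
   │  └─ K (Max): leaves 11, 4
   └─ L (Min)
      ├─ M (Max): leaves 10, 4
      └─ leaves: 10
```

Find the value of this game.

D (Max): max(15, 10) = 15
E (Max): max(4, 12) = 12
C (Min): min(15, 12) = 12
G (Max): max(17, 4) = 17
F (Min): min(17, 10) = 10
B (Max): max(12, 10) = 12
J (Max): max(8, 2) = 8
K (Max): max(11, 4) = 11
I (Min): min(8, 11) = 8
M (Max): max(10, 4) = 10
L (Min): min(10, 10) = 10
H (Max): max(8, 10) = 10
Root (Min): min(12, 10) = 10

10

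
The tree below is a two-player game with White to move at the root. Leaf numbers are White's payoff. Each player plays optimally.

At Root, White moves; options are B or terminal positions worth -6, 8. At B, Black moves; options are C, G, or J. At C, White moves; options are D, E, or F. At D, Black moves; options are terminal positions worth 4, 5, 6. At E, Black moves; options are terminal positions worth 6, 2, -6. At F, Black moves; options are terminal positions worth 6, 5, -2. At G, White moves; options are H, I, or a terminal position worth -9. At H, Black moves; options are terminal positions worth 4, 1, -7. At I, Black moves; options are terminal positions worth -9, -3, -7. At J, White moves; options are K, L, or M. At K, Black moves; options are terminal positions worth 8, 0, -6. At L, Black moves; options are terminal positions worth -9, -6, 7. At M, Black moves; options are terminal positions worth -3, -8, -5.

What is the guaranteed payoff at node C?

4

D: min(4, 5, 6) = 4
E: min(6, 2, -6) = -6
F: min(6, 5, -2) = -2
C: max(4, -6, -2) = 4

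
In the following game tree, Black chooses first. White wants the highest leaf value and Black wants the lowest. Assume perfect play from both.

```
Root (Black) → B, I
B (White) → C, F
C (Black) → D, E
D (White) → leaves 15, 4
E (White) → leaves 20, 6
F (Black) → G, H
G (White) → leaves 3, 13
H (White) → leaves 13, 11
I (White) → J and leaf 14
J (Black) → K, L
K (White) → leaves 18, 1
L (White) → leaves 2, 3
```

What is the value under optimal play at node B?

15

D: max(15, 4) = 15
E: max(20, 6) = 20
C: min(15, 20) = 15
G: max(3, 13) = 13
H: max(13, 11) = 13
F: min(13, 13) = 13
B: max(15, 13) = 15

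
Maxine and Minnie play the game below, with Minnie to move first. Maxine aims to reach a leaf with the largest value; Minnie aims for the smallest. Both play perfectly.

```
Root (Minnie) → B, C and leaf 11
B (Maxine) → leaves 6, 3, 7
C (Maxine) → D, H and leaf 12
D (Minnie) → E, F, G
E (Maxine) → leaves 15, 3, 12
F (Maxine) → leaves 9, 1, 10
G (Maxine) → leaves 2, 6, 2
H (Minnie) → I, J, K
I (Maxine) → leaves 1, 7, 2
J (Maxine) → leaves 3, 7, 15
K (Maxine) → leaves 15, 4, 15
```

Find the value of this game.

7

B (Maxine): max(6, 3, 7) = 7
E (Maxine): max(15, 3, 12) = 15
F (Maxine): max(9, 1, 10) = 10
G (Maxine): max(2, 6, 2) = 6
D (Minnie): min(15, 10, 6) = 6
I (Maxine): max(1, 7, 2) = 7
J (Maxine): max(3, 7, 15) = 15
K (Maxine): max(15, 4, 15) = 15
H (Minnie): min(7, 15, 15) = 7
C (Maxine): max(6, 7, 12) = 12
Root (Minnie): min(7, 12, 11) = 7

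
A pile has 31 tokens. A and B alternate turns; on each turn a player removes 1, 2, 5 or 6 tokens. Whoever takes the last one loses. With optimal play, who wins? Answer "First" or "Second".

First

i:   0  1  2  3  4  5  6  7  8  9 10 11 12 13 14 15 16 17 18 19 20 21 22 23 24 25 26 27 28 29 30 31
     W  L  W  W  L  W  W  W  L  W  W  L  W  W  W  L  W  W  L  W  W  W  L  W  W  L  W  W  W  L  W  W
Position 31 is W, so the first player wins.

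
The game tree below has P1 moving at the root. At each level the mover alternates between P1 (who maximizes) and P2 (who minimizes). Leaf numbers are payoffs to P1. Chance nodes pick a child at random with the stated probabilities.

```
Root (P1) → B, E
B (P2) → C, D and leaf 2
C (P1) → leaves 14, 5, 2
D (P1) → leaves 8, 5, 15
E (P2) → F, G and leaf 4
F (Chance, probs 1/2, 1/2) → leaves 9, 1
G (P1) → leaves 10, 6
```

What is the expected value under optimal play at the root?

4

C (P1): max(14, 5, 2) = 14
D (P1): max(8, 5, 15) = 15
B (P2): min(14, 15, 2) = 2
F (Chance): 1/2·9 + 1/2·1 = 5
G (P1): max(10, 6) = 10
E (P2): min(5, 10, 4) = 4
Root (P1): max(2, 4) = 4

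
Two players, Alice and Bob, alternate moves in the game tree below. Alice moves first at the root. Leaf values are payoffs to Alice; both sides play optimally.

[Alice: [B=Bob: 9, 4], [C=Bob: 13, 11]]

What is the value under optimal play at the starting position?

11

B (Bob): min(9, 4) = 4
C (Bob): min(13, 11) = 11
Root (Alice): max(4, 11) = 11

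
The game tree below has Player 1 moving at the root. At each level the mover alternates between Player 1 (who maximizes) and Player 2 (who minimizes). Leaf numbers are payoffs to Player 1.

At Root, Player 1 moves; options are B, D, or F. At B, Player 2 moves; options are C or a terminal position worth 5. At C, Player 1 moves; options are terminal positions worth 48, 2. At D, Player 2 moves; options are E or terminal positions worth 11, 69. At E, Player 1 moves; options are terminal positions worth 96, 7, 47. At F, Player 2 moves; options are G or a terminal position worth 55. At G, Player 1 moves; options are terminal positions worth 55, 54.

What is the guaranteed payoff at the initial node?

55

C (Player 1): max(48, 2) = 48
B (Player 2): min(48, 5) = 5
E (Player 1): max(96, 7, 47) = 96
D (Player 2): min(96, 11, 69) = 11
G (Player 1): max(55, 54) = 55
F (Player 2): min(55, 55) = 55
Root (Player 1): max(5, 11, 55) = 55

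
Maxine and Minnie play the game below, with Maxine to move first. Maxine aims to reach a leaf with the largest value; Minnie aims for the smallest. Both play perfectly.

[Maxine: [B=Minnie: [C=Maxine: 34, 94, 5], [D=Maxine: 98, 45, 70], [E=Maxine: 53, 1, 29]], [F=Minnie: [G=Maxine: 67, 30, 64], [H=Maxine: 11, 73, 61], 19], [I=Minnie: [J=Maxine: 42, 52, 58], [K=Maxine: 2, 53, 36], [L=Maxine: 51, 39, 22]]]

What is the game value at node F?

19

G: max(67, 30, 64) = 67
H: max(11, 73, 61) = 73
F: min(67, 73, 19) = 19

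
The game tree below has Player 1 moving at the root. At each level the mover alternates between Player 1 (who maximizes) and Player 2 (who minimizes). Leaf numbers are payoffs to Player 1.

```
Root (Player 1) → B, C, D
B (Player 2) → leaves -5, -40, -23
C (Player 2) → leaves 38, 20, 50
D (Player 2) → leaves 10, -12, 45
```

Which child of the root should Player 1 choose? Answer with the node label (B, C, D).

C

B (Player 2): min(-5, -40, -23) = -40
C (Player 2): min(38, 20, 50) = 20
D (Player 2): min(10, -12, 45) = -12
Root (Player 1): max(-40, 20, -12) = 20
Player 1 picks the child with the highest value: C (value 20).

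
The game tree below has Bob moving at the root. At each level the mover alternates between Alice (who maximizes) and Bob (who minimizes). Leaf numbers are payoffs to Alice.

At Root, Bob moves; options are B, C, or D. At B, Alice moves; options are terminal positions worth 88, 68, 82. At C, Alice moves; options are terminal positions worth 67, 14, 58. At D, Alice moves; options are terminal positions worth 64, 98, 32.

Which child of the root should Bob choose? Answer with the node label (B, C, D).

C

B (Alice): max(88, 68, 82) = 88
C (Alice): max(67, 14, 58) = 67
D (Alice): max(64, 98, 32) = 98
Root (Bob): min(88, 67, 98) = 67
Bob picks the child with the lowest value: C (value 67).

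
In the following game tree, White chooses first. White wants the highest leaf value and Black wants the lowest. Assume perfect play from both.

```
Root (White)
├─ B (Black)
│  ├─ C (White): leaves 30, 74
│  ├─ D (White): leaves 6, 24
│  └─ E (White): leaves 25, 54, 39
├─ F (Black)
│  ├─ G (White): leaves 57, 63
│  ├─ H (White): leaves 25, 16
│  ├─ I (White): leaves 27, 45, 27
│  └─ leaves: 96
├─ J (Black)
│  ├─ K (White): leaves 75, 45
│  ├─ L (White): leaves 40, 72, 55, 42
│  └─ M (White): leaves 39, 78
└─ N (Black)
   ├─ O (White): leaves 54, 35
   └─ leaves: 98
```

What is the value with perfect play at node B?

C: max(30, 74) = 74
D: max(6, 24) = 24
E: max(25, 54, 39) = 54
B: min(74, 24, 54) = 24

24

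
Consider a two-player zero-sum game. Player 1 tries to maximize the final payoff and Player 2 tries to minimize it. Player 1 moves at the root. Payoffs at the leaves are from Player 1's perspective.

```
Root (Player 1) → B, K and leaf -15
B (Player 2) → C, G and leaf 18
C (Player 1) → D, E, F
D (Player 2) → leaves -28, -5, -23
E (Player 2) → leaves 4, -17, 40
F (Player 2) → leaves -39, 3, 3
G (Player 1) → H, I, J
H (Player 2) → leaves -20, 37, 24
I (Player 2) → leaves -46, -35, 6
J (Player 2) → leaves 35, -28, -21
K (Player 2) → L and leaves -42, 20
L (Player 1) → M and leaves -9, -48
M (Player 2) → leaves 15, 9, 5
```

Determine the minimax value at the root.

D (Player 2): min(-28, -5, -23) = -28
E (Player 2): min(4, -17, 40) = -17
F (Player 2): min(-39, 3, 3) = -39
C (Player 1): max(-28, -17, -39) = -17
H (Player 2): min(-20, 37, 24) = -20
I (Player 2): min(-46, -35, 6) = -46
J (Player 2): min(35, -28, -21) = -28
G (Player 1): max(-20, -46, -28) = -20
B (Player 2): min(-17, -20, 18) = -20
M (Player 2): min(15, 9, 5) = 5
L (Player 1): max(5, -9, -48) = 5
K (Player 2): min(5, -42, 20) = -42
Root (Player 1): max(-20, -42, -15) = -15

-15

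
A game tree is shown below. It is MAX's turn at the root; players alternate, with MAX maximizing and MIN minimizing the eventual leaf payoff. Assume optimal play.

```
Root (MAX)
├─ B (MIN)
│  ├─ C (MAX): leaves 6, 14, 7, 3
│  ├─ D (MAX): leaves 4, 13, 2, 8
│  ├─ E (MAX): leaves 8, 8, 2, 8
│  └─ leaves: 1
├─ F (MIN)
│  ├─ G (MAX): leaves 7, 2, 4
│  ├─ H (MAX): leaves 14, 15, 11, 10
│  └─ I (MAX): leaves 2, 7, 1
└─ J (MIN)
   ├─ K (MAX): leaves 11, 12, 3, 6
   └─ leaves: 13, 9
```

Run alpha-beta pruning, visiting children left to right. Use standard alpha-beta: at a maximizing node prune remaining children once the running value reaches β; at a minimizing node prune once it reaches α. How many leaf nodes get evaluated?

C [α=-∞,β=+∞]: v=14
D [α=-∞,β=14]: v=13
E [α=-∞,β=13]: v=8
B [α=-∞,β=+∞]: v=1
G [α=1,β=+∞]: v=7
H [α=1,β=7]: v=14 after child 1 ≥ β → β-cutoff, skip 3
I [α=1,β=7]: v=7 after child 2 ≥ β → β-cutoff, skip 1
F [α=1,β=+∞]: v=7
K [α=7,β=+∞]: v=12
J [α=7,β=+∞]: v=9
Root [α=-∞,β=+∞]: v=9
Leaves evaluated: 25 of 29.

25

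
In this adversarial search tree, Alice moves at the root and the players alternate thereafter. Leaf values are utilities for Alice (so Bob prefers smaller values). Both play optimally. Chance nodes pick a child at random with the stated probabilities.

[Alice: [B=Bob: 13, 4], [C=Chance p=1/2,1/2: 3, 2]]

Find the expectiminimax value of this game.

B (Bob): min(13, 4) = 4
C (Chance): 1/2·3 + 1/2·2 = 2.5
Root (Alice): max(4, 2.5) = 4

4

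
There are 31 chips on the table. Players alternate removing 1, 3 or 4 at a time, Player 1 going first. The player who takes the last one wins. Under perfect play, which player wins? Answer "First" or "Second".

Compute winning (W) and losing (L) positions by backward induction:
i:   0  1  2  3  4  5  6  7  8  9 10 11 12 13 14 15 16 17 18 19 20 21 22 23 24 25 26 27 28 29 30 31
     L  W  L  W  W  W  W  L  W  L  W  W  W  W  L  W  L  W  W  W  W  L  W  L  W  W  W  W  L  W  L  W
Position 31 is W, so the first player wins.

First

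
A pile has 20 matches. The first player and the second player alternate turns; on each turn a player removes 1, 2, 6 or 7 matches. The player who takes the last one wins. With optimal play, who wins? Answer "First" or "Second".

First

Mark each pile size as W (mover wins) or L (mover loses):
i:   0  1  2  3  4  5  6  7  8  9 10 11 12 13 14 15 16 17 18 19 20
     L  W  W  L  W  W  W  W  L  W  W  L  W  W  W  W  L  W  W  L  W
Position 20 is W, so the first player wins.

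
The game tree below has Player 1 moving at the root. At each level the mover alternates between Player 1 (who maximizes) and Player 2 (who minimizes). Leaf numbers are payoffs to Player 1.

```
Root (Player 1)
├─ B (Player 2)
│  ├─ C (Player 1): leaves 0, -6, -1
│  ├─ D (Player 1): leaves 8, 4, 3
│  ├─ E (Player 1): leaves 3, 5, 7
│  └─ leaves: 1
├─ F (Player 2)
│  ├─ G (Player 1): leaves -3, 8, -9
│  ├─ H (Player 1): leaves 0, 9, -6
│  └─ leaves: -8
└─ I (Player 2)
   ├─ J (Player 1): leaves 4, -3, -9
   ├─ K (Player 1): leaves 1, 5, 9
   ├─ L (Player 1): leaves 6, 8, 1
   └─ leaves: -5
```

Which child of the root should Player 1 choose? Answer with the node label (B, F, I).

B

C (Player 1): max(0, -6, -1) = 0
D (Player 1): max(8, 4, 3) = 8
E (Player 1): max(3, 5, 7) = 7
B (Player 2): min(0, 8, 7, 1) = 0
G (Player 1): max(-3, 8, -9) = 8
H (Player 1): max(0, 9, -6) = 9
F (Player 2): min(8, 9, -8) = -8
J (Player 1): max(4, -3, -9) = 4
K (Player 1): max(1, 5, 9) = 9
L (Player 1): max(6, 8, 1) = 8
I (Player 2): min(4, 9, 8, -5) = -5
Root (Player 1): max(0, -8, -5) = 0
Player 1 picks the child with the highest value: B (value 0).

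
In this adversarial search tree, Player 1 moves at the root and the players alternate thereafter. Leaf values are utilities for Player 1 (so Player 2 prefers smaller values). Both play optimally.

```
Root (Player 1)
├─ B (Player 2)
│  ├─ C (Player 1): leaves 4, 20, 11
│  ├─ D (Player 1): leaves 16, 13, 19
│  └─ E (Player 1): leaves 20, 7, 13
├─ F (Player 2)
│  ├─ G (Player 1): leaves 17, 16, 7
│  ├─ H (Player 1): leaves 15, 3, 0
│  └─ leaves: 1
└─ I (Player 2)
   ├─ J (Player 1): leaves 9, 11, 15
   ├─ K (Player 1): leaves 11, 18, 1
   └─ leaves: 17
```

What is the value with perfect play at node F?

1

G: max(17, 16, 7) = 17
H: max(15, 3, 0) = 15
F: min(17, 15, 1) = 1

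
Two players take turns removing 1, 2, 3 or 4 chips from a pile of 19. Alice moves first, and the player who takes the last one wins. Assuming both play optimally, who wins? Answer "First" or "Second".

Compute winning (W) and losing (L) positions by backward induction:
i:   0  1  2  3  4  5  6  7  8  9 10 11 12 13 14 15 16 17 18 19
     L  W  W  W  W  L  W  W  W  W  L  W  W  W  W  L  W  W  W  W
Position 19 is W, so the first player wins.

First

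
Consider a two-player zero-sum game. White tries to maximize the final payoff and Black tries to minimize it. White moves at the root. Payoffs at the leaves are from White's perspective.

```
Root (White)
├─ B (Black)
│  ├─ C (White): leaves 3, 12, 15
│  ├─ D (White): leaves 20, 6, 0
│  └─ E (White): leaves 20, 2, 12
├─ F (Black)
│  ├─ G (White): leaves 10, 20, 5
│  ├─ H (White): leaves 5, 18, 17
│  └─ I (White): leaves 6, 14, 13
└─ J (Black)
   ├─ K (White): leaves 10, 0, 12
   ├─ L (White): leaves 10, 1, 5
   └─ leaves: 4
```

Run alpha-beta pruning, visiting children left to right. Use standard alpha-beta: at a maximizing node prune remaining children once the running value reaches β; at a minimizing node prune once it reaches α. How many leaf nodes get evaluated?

17

C [α=-∞,β=+∞]: v=15
D [α=-∞,β=15]: v=20 after child 1 ≥ β → β-cutoff, skip 2
E [α=-∞,β=15]: v=20 after child 1 ≥ β → β-cutoff, skip 2
B [α=-∞,β=+∞]: v=15
G [α=15,β=+∞]: v=20
H [α=15,β=20]: v=18
I [α=15,β=18]: v=14
F [α=15,β=+∞]: v=14
K [α=15,β=+∞]: v=12
J [α=15,β=+∞]: v=12 after child 1 ≤ α → α-cutoff, skip 2
Root [α=-∞,β=+∞]: v=15
Leaves evaluated: 17 of 25.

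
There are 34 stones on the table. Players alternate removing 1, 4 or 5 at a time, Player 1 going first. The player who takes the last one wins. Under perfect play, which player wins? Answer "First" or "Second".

W/L table (W = player to move can force a win):
i:   0  1  2  3  4  5  6  7  8  9 10 11 12 13 14 15 16 17 18 19 20 21 22 23 24 25 26 27 28 29 30 31 32 33 34
     L  W  L  W  W  W  W  W  L  W  L  W  W  W  W  W  L  W  L  W  W  W  W  W  L  W  L  W  W  W  W  W  L  W  L
Position 34 is L, so the second player wins.

Second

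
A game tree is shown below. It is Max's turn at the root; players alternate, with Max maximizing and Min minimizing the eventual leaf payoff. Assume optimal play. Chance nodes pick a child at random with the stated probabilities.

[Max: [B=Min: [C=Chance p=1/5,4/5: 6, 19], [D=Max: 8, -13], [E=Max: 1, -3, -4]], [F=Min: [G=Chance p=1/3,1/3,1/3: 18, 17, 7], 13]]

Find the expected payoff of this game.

C (Chance): 1/5·6 + 4/5·19 = 16.4
D (Max): max(8, -13) = 8
E (Max): max(1, -3, -4) = 1
B (Min): min(16.4, 8, 1) = 1
G (Chance): 1/3·18 + 1/3·17 + 1/3·7 = 14
F (Min): min(14, 13) = 13
Root (Max): max(1, 13) = 13

13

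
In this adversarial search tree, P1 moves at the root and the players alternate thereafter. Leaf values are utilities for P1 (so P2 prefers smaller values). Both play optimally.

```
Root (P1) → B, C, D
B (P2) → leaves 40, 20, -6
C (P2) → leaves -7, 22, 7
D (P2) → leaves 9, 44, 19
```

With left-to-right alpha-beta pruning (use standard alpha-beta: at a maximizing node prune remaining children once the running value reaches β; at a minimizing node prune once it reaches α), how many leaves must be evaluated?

7

B [α=-∞,β=+∞]: v=-6
C [α=-6,β=+∞]: v=-7 after child 1 ≤ α → α-cutoff, skip 2
D [α=-6,β=+∞]: v=9
Root [α=-∞,β=+∞]: v=9
Leaves evaluated: 7 of 9.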